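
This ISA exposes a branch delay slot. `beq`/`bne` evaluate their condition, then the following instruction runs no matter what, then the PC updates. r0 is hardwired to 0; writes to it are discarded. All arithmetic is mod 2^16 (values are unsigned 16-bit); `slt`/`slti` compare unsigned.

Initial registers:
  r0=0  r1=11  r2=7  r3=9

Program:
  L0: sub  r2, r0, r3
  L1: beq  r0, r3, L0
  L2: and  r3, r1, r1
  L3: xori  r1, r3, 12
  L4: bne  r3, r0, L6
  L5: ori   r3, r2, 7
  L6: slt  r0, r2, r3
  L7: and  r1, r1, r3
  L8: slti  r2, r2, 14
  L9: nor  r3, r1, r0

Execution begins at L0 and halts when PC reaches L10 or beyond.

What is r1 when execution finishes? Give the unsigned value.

7

  step pc=0: sub  r2, r0, r3  regs=(0,11,65527,9)
  step pc=1: beq  r0, r3, L0  cond=F  regs=(0,11,65527,9)
  step pc=2: and  r3, r1, r1  regs=(0,11,65527,11)
  step pc=3: xori  r1, r3, 12  regs=(0,7,65527,11)
  step pc=4: bne  r3, r0, L6  cond=T  regs=(0,7,65527,11)
  step pc=5: ori   r3, r2, 7  regs=(0,7,65527,65527)
  step pc=6: slt  r0, r2, r3  regs=(0,7,65527,65527)
  step pc=7: and  r1, r1, r3  regs=(0,7,65527,65527)
  step pc=8: slti  r2, r2, 14  regs=(0,7,0,65527)
  step pc=9: nor  r3, r1, r0  regs=(0,7,0,65528)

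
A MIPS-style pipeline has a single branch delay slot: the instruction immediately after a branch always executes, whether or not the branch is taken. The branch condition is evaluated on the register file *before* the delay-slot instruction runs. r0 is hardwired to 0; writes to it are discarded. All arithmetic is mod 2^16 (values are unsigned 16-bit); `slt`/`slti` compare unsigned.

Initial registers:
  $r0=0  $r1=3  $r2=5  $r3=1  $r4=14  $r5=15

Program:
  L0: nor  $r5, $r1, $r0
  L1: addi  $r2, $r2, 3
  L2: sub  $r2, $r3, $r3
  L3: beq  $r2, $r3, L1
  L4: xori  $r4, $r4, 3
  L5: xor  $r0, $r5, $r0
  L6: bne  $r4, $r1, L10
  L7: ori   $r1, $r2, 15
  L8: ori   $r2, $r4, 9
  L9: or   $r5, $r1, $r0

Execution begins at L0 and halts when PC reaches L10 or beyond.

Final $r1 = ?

15

#0 nor  $r5, $r1, $r0 ; 0/3/5/1/14/65532
#1 addi  $r2, $r2, 3 ; 0/3/8/1/14/65532
#2 sub  $r2, $r3, $r3 ; 0/3/0/1/14/65532
#3 beq  $r2, $r3, L1 ; 0/3/0/1/14/65532 ; →fallthru
#4 xori  $r4, $r4, 3 ; 0/3/0/1/13/65532
#5 xor  $r0, $r5, $r0 ; 0/3/0/1/13/65532
#6 bne  $r4, $r1, L10 ; 0/3/0/1/13/65532 ; →target
#7 ori   $r1, $r2, 15 ; 0/15/0/1/13/65532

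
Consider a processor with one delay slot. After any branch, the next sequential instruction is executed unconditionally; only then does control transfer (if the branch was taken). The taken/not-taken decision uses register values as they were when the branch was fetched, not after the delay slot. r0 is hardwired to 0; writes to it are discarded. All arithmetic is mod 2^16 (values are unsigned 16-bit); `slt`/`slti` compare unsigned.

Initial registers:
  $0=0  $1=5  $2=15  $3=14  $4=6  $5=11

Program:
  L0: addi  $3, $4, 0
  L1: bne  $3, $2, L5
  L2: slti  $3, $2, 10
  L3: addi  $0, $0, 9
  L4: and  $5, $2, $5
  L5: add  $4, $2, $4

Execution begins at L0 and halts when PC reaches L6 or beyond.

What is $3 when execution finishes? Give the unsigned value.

0

  step pc=0: addi  $3, $4, 0  regs=(0,5,15,6,6,11)
  step pc=1: bne  $3, $2, L5  cond=T  regs=(0,5,15,6,6,11)
  step pc=2: slti  $3, $2, 10  regs=(0,5,15,0,6,11)
  step pc=5: add  $4, $2, $4  regs=(0,5,15,0,21,11)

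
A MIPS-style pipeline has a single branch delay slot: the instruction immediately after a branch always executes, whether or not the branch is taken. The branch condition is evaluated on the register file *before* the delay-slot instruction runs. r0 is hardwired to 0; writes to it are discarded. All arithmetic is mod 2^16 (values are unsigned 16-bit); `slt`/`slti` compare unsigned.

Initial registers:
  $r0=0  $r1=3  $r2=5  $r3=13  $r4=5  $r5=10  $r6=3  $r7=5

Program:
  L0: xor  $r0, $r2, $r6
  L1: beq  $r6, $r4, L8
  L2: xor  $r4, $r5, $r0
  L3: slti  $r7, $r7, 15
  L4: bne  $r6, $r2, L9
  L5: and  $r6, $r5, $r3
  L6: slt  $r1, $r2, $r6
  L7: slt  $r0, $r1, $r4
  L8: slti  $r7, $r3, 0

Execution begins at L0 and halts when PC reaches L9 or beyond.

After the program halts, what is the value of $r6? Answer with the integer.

8

#0 xor  $r0, $r2, $r6 ; 0/3/5/13/5/10/3/5
#1 beq  $r6, $r4, L8 ; 0/3/5/13/5/10/3/5 ; →fallthru
#2 xor  $r4, $r5, $r0 ; 0/3/5/13/10/10/3/5
#3 slti  $r7, $r7, 15 ; 0/3/5/13/10/10/3/1
#4 bne  $r6, $r2, L9 ; 0/3/5/13/10/10/3/1 ; →target
#5 and  $r6, $r5, $r3 ; 0/3/5/13/10/10/8/1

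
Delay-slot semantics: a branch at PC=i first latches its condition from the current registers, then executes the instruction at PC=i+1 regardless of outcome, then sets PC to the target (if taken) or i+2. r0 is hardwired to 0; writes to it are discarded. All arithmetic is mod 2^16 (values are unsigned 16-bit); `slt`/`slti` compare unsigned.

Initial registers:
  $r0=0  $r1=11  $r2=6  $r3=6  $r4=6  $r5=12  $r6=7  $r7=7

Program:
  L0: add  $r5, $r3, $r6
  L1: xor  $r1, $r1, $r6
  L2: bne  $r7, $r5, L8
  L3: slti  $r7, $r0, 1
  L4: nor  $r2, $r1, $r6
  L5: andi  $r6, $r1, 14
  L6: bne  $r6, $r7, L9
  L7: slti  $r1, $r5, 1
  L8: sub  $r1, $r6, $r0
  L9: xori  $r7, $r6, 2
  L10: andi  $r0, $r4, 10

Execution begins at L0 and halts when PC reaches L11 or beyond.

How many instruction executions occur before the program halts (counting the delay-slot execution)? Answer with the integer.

#0 add  $r5, $r3, $r6 ; 0/11/6/6/6/13/7/7
#1 xor  $r1, $r1, $r6 ; 0/12/6/6/6/13/7/7
#2 bne  $r7, $r5, L8 ; 0/12/6/6/6/13/7/7 ; →target
#3 slti  $r7, $r0, 1 ; 0/12/6/6/6/13/7/1
#8 sub  $r1, $r6, $r0 ; 0/7/6/6/6/13/7/1
#9 xori  $r7, $r6, 2 ; 0/7/6/6/6/13/7/5
#10 andi  $r0, $r4, 10 ; 0/7/6/6/6/13/7/5

7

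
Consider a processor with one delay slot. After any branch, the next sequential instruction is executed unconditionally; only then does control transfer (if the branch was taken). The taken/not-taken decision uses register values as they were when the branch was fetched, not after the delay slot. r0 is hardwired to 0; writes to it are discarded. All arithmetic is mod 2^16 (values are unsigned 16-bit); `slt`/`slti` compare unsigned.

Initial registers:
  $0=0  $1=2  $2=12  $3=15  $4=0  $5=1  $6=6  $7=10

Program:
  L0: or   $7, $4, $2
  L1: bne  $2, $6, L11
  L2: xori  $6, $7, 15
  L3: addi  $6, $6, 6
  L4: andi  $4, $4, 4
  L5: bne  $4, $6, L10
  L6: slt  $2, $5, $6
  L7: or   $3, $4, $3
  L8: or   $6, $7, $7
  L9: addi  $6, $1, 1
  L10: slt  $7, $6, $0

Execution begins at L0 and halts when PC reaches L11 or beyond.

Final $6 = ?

#0 or   $7, $4, $2 ; 0/2/12/15/0/1/6/12
#1 bne  $2, $6, L11 ; 0/2/12/15/0/1/6/12 ; →target
#2 xori  $6, $7, 15 ; 0/2/12/15/0/1/3/12

3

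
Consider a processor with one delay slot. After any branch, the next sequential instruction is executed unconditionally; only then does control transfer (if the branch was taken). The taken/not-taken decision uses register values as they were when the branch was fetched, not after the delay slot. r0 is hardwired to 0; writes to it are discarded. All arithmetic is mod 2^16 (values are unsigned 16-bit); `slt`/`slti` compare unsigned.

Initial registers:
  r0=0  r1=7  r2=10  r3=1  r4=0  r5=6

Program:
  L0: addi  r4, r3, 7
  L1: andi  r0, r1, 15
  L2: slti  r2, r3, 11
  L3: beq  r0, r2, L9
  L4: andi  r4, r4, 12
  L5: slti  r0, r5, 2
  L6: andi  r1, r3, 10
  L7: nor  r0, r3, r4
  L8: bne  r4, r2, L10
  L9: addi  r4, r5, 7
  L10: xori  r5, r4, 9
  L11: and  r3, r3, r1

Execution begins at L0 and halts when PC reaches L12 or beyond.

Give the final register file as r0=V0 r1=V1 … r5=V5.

[0] addi  r4, r3, 7  →  {r0:0, r1:7, r2:10, r3:1, r4:8, r5:6}
[1] andi  r0, r1, 15  →  {r0:0, r1:7, r2:10, r3:1, r4:8, r5:6}
[2] slti  r2, r3, 11  →  {r0:0, r1:7, r2:1, r3:1, r4:8, r5:6}
[3] beq  r0, r2, L9  →  {r0:0, r1:7, r2:1, r3:1, r4:8, r5:6}  ⟨branch fallthrough⟩
[4] andi  r4, r4, 12  →  {r0:0, r1:7, r2:1, r3:1, r4:8, r5:6}
[5] slti  r0, r5, 2  →  {r0:0, r1:7, r2:1, r3:1, r4:8, r5:6}
[6] andi  r1, r3, 10  →  {r0:0, r1:0, r2:1, r3:1, r4:8, r5:6}
[7] nor  r0, r3, r4  →  {r0:0, r1:0, r2:1, r3:1, r4:8, r5:6}
[8] bne  r4, r2, L10  →  {r0:0, r1:0, r2:1, r3:1, r4:8, r5:6}  ⟨branch taken⟩
[9] addi  r4, r5, 7  →  {r0:0, r1:0, r2:1, r3:1, r4:13, r5:6}
[10] xori  r5, r4, 9  →  {r0:0, r1:0, r2:1, r3:1, r4:13, r5:4}
[11] and  r3, r3, r1  →  {r0:0, r1:0, r2:1, r3:0, r4:13, r5:4}

r0=0 r1=0 r2=1 r3=0 r4=13 r5=4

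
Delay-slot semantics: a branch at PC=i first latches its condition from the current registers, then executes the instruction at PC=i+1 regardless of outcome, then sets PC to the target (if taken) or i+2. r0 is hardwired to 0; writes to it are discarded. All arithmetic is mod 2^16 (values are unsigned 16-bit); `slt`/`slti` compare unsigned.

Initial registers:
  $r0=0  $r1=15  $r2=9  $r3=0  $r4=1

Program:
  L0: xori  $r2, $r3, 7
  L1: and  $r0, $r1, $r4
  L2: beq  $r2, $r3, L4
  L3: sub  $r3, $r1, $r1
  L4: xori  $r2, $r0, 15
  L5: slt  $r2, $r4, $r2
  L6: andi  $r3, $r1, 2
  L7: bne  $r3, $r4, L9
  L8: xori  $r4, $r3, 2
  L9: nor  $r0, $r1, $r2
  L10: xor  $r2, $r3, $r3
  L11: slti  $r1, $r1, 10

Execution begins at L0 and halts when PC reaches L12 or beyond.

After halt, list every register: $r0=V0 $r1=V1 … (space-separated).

PC=0  xori  $r2, $r3, 7      | $r0=0 $r1=15 $r2=7 $r3=0 $r4=1
PC=1  and  $r0, $r1, $r4     | $r0=0 $r1=15 $r2=7 $r3=0 $r4=1
PC=2  beq  $r2, $r3, L4      | $r0=0 $r1=15 $r2=7 $r3=0 $r4=1  [not taken]
PC=3  sub  $r3, $r1, $r1     | $r0=0 $r1=15 $r2=7 $r3=0 $r4=1
PC=4  xori  $r2, $r0, 15     | $r0=0 $r1=15 $r2=15 $r3=0 $r4=1
PC=5  slt  $r2, $r4, $r2     | $r0=0 $r1=15 $r2=1 $r3=0 $r4=1
PC=6  andi  $r3, $r1, 2      | $r0=0 $r1=15 $r2=1 $r3=2 $r4=1
PC=7  bne  $r3, $r4, L9      | $r0=0 $r1=15 $r2=1 $r3=2 $r4=1  [TAKEN]
PC=8  xori  $r4, $r3, 2      | $r0=0 $r1=15 $r2=1 $r3=2 $r4=0
PC=9  nor  $r0, $r1, $r2     | $r0=0 $r1=15 $r2=1 $r3=2 $r4=0
PC=10 xor  $r2, $r3, $r3     | $r0=0 $r1=15 $r2=0 $r3=2 $r4=0
PC=11 slti  $r1, $r1, 10     | $r0=0 $r1=0 $r2=0 $r3=2 $r4=0

$r0=0 $r1=0 $r2=0 $r3=2 $r4=0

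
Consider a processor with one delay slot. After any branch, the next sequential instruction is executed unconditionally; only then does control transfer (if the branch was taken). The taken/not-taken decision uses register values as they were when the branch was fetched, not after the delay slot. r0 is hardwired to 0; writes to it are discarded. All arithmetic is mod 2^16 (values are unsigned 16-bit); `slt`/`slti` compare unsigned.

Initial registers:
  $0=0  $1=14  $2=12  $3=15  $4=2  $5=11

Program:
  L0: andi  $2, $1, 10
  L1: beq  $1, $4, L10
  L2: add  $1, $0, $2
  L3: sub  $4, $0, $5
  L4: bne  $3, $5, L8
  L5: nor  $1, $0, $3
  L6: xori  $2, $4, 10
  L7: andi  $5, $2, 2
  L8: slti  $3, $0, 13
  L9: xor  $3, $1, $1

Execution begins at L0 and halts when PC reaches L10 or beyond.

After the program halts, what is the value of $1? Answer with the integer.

#0 andi  $2, $1, 10 ; 0/14/10/15/2/11
#1 beq  $1, $4, L10 ; 0/14/10/15/2/11 ; →fallthru
#2 add  $1, $0, $2 ; 0/10/10/15/2/11
#3 sub  $4, $0, $5 ; 0/10/10/15/65525/11
#4 bne  $3, $5, L8 ; 0/10/10/15/65525/11 ; →target
#5 nor  $1, $0, $3 ; 0/65520/10/15/65525/11
#8 slti  $3, $0, 13 ; 0/65520/10/1/65525/11
#9 xor  $3, $1, $1 ; 0/65520/10/0/65525/11

65520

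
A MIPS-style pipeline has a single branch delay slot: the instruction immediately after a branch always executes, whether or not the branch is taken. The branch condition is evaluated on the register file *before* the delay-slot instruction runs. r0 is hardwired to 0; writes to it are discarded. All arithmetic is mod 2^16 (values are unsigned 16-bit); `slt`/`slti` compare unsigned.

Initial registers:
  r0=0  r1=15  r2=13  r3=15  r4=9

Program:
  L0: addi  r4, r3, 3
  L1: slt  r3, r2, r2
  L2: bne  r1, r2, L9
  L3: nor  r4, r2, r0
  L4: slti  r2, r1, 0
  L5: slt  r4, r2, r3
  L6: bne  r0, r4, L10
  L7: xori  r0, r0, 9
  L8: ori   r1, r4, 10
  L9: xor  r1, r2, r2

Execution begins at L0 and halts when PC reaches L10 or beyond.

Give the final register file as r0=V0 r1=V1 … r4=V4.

PC=0  addi  r4, r3, 3        | r0=0 r1=15 r2=13 r3=15 r4=18
PC=1  slt  r3, r2, r2        | r0=0 r1=15 r2=13 r3=0 r4=18
PC=2  bne  r1, r2, L9        | r0=0 r1=15 r2=13 r3=0 r4=18  [TAKEN]
PC=3  nor  r4, r2, r0        | r0=0 r1=15 r2=13 r3=0 r4=65522
PC=9  xor  r1, r2, r2        | r0=0 r1=0 r2=13 r3=0 r4=65522

r0=0 r1=0 r2=13 r3=0 r4=65522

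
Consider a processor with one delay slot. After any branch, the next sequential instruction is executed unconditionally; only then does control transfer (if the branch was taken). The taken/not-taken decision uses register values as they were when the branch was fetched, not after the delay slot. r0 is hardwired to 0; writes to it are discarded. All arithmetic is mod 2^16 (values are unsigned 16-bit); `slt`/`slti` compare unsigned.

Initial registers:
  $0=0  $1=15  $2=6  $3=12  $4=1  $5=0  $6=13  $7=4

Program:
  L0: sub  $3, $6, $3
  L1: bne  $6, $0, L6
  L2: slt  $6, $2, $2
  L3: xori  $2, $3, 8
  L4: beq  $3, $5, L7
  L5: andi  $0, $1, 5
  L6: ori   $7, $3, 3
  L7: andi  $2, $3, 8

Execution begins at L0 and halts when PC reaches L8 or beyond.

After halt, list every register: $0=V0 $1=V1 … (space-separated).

PC=0  sub  $3, $6, $3        | $0=0 $1=15 $2=6 $3=1 $4=1 $5=0 $6=13 $7=4
PC=1  bne  $6, $0, L6        | $0=0 $1=15 $2=6 $3=1 $4=1 $5=0 $6=13 $7=4  [TAKEN]
PC=2  slt  $6, $2, $2        | $0=0 $1=15 $2=6 $3=1 $4=1 $5=0 $6=0 $7=4
PC=6  ori   $7, $3, 3        | $0=0 $1=15 $2=6 $3=1 $4=1 $5=0 $6=0 $7=3
PC=7  andi  $2, $3, 8        | $0=0 $1=15 $2=0 $3=1 $4=1 $5=0 $6=0 $7=3

$0=0 $1=15 $2=0 $3=1 $4=1 $5=0 $6=0 $7=3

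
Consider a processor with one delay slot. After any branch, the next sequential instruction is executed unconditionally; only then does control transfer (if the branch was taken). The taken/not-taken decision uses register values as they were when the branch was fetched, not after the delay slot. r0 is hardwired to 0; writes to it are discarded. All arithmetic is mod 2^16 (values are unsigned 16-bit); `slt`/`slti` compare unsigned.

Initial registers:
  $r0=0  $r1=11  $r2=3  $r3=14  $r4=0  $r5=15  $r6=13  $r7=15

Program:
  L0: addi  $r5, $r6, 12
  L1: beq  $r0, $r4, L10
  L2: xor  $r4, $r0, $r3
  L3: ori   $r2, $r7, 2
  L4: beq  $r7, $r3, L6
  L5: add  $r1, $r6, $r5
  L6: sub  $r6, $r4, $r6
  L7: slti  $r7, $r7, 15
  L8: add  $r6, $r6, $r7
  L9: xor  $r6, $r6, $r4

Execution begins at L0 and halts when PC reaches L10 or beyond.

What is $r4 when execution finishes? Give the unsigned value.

PC=0  addi  $r5, $r6, 12     | $r0=0 $r1=11 $r2=3 $r3=14 $r4=0 $r5=25 $r6=13 $r7=15
PC=1  beq  $r0, $r4, L10     | $r0=0 $r1=11 $r2=3 $r3=14 $r4=0 $r5=25 $r6=13 $r7=15  [TAKEN]
PC=2  xor  $r4, $r0, $r3     | $r0=0 $r1=11 $r2=3 $r3=14 $r4=14 $r5=25 $r6=13 $r7=15

14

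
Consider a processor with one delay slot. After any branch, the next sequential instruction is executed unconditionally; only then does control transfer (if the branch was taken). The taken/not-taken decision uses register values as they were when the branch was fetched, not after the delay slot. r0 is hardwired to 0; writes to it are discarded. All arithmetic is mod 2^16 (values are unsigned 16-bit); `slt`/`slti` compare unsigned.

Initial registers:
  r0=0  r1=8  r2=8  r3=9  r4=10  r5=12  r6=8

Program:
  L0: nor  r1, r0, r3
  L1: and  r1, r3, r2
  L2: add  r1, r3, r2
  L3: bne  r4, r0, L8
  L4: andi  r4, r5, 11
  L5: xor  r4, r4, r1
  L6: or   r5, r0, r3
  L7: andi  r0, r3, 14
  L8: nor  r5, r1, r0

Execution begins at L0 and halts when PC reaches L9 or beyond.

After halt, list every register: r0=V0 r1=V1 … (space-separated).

r0=0 r1=17 r2=8 r3=9 r4=8 r5=65518 r6=8

[0] nor  r1, r0, r3  →  {r0:0, r1:65526, r2:8, r3:9, r4:10, r5:12, r6:8}
[1] and  r1, r3, r2  →  {r0:0, r1:8, r2:8, r3:9, r4:10, r5:12, r6:8}
[2] add  r1, r3, r2  →  {r0:0, r1:17, r2:8, r3:9, r4:10, r5:12, r6:8}
[3] bne  r4, r0, L8  →  {r0:0, r1:17, r2:8, r3:9, r4:10, r5:12, r6:8}  ⟨branch taken⟩
[4] andi  r4, r5, 11  →  {r0:0, r1:17, r2:8, r3:9, r4:8, r5:12, r6:8}
[8] nor  r5, r1, r0  →  {r0:0, r1:17, r2:8, r3:9, r4:8, r5:65518, r6:8}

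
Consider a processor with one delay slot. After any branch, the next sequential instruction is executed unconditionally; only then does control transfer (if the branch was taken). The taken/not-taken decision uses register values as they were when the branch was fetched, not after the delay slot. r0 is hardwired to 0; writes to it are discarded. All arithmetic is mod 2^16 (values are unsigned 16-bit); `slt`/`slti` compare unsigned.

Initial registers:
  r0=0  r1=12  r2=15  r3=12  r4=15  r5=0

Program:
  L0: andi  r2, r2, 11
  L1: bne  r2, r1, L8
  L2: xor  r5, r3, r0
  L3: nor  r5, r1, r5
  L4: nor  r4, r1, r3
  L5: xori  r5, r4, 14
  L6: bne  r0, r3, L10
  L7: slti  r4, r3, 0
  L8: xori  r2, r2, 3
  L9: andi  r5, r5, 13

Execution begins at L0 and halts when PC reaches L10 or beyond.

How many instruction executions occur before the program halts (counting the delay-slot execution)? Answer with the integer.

#0 andi  r2, r2, 11 ; 0/12/11/12/15/0
#1 bne  r2, r1, L8 ; 0/12/11/12/15/0 ; →target
#2 xor  r5, r3, r0 ; 0/12/11/12/15/12
#8 xori  r2, r2, 3 ; 0/12/8/12/15/12
#9 andi  r5, r5, 13 ; 0/12/8/12/15/12

5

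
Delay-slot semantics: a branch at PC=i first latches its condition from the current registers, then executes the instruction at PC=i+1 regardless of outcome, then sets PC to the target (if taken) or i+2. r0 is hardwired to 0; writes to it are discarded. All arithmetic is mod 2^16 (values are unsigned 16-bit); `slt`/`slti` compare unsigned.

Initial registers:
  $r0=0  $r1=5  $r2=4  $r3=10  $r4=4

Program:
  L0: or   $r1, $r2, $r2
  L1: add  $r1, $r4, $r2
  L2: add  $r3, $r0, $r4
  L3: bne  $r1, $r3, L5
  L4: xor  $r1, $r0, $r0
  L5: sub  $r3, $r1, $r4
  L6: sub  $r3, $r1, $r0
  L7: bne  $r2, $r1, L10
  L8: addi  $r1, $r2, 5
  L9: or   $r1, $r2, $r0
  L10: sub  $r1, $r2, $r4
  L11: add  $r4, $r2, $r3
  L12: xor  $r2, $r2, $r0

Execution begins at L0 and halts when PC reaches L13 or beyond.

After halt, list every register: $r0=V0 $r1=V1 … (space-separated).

[0] or   $r1, $r2, $r2  →  {$r0:0, $r1:4, $r2:4, $r3:10, $r4:4}
[1] add  $r1, $r4, $r2  →  {$r0:0, $r1:8, $r2:4, $r3:10, $r4:4}
[2] add  $r3, $r0, $r4  →  {$r0:0, $r1:8, $r2:4, $r3:4, $r4:4}
[3] bne  $r1, $r3, L5  →  {$r0:0, $r1:8, $r2:4, $r3:4, $r4:4}  ⟨branch taken⟩
[4] xor  $r1, $r0, $r0  →  {$r0:0, $r1:0, $r2:4, $r3:4, $r4:4}
[5] sub  $r3, $r1, $r4  →  {$r0:0, $r1:0, $r2:4, $r3:65532, $r4:4}
[6] sub  $r3, $r1, $r0  →  {$r0:0, $r1:0, $r2:4, $r3:0, $r4:4}
[7] bne  $r2, $r1, L10  →  {$r0:0, $r1:0, $r2:4, $r3:0, $r4:4}  ⟨branch taken⟩
[8] addi  $r1, $r2, 5  →  {$r0:0, $r1:9, $r2:4, $r3:0, $r4:4}
[10] sub  $r1, $r2, $r4  →  {$r0:0, $r1:0, $r2:4, $r3:0, $r4:4}
[11] add  $r4, $r2, $r3  →  {$r0:0, $r1:0, $r2:4, $r3:0, $r4:4}
[12] xor  $r2, $r2, $r0  →  {$r0:0, $r1:0, $r2:4, $r3:0, $r4:4}

$r0=0 $r1=0 $r2=4 $r3=0 $r4=4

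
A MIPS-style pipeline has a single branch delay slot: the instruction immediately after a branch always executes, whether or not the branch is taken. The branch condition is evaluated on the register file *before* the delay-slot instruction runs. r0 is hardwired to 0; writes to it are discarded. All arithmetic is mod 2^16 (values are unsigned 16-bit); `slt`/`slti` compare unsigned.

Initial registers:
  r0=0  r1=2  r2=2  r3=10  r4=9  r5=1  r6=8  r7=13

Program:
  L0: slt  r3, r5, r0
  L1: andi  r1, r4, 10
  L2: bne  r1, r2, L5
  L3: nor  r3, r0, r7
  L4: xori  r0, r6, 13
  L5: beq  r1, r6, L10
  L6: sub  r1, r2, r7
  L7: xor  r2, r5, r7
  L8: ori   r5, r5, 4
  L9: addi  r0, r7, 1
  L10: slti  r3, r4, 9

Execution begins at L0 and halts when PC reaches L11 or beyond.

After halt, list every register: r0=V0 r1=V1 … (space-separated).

[0] slt  r3, r5, r0  →  {r0:0, r1:2, r2:2, r3:0, r4:9, r5:1, r6:8, r7:13}
[1] andi  r1, r4, 10  →  {r0:0, r1:8, r2:2, r3:0, r4:9, r5:1, r6:8, r7:13}
[2] bne  r1, r2, L5  →  {r0:0, r1:8, r2:2, r3:0, r4:9, r5:1, r6:8, r7:13}  ⟨branch taken⟩
[3] nor  r3, r0, r7  →  {r0:0, r1:8, r2:2, r3:65522, r4:9, r5:1, r6:8, r7:13}
[5] beq  r1, r6, L10  →  {r0:0, r1:8, r2:2, r3:65522, r4:9, r5:1, r6:8, r7:13}  ⟨branch taken⟩
[6] sub  r1, r2, r7  →  {r0:0, r1:65525, r2:2, r3:65522, r4:9, r5:1, r6:8, r7:13}
[10] slti  r3, r4, 9  →  {r0:0, r1:65525, r2:2, r3:0, r4:9, r5:1, r6:8, r7:13}

r0=0 r1=65525 r2=2 r3=0 r4=9 r5=1 r6=8 r7=13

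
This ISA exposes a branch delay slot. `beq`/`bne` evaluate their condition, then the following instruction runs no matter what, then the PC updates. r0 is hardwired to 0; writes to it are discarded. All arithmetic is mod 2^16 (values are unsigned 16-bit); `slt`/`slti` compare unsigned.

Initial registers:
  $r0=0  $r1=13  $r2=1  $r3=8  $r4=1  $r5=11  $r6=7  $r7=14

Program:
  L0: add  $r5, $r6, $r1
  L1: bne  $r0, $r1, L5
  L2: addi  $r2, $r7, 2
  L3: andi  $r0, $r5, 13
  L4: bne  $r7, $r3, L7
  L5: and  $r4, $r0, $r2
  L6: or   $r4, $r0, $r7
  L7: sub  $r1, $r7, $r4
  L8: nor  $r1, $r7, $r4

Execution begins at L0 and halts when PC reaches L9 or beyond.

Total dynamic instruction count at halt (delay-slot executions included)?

PC=0  add  $r5, $r6, $r1     | $r0=0 $r1=13 $r2=1 $r3=8 $r4=1 $r5=20 $r6=7 $r7=14
PC=1  bne  $r0, $r1, L5      | $r0=0 $r1=13 $r2=1 $r3=8 $r4=1 $r5=20 $r6=7 $r7=14  [TAKEN]
PC=2  addi  $r2, $r7, 2      | $r0=0 $r1=13 $r2=16 $r3=8 $r4=1 $r5=20 $r6=7 $r7=14
PC=5  and  $r4, $r0, $r2     | $r0=0 $r1=13 $r2=16 $r3=8 $r4=0 $r5=20 $r6=7 $r7=14
PC=6  or   $r4, $r0, $r7     | $r0=0 $r1=13 $r2=16 $r3=8 $r4=14 $r5=20 $r6=7 $r7=14
PC=7  sub  $r1, $r7, $r4     | $r0=0 $r1=0 $r2=16 $r3=8 $r4=14 $r5=20 $r6=7 $r7=14
PC=8  nor  $r1, $r7, $r4     | $r0=0 $r1=65521 $r2=16 $r3=8 $r4=14 $r5=20 $r6=7 $r7=14

7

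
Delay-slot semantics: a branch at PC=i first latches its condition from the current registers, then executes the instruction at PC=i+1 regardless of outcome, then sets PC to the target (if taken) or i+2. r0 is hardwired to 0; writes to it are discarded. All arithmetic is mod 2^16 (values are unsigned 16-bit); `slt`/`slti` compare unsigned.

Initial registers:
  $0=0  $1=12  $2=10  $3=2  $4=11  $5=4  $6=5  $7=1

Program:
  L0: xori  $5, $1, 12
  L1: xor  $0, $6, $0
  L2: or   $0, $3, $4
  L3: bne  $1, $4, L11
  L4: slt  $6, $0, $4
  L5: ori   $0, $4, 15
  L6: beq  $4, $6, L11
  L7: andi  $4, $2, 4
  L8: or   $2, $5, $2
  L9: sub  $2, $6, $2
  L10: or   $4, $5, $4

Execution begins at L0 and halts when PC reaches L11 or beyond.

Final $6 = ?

1

  step pc=0: xori  $5, $1, 12  regs=(0,12,10,2,11,0,5,1)
  step pc=1: xor  $0, $6, $0  regs=(0,12,10,2,11,0,5,1)
  step pc=2: or   $0, $3, $4  regs=(0,12,10,2,11,0,5,1)
  step pc=3: bne  $1, $4, L11  cond=T  regs=(0,12,10,2,11,0,5,1)
  step pc=4: slt  $6, $0, $4  regs=(0,12,10,2,11,0,1,1)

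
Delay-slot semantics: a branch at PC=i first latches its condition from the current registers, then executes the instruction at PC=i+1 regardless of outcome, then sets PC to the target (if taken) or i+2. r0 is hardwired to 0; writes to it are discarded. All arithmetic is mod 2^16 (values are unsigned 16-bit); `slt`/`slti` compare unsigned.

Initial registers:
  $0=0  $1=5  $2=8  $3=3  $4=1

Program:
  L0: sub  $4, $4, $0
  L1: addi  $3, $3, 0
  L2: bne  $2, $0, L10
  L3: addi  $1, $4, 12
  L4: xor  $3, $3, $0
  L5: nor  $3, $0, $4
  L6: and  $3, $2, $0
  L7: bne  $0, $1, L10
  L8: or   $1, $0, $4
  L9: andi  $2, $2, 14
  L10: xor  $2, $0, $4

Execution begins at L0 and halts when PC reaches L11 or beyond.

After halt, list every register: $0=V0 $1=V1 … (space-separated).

[0] sub  $4, $4, $0  →  {$0:0, $1:5, $2:8, $3:3, $4:1}
[1] addi  $3, $3, 0  →  {$0:0, $1:5, $2:8, $3:3, $4:1}
[2] bne  $2, $0, L10  →  {$0:0, $1:5, $2:8, $3:3, $4:1}  ⟨branch taken⟩
[3] addi  $1, $4, 12  →  {$0:0, $1:13, $2:8, $3:3, $4:1}
[10] xor  $2, $0, $4  →  {$0:0, $1:13, $2:1, $3:3, $4:1}

$0=0 $1=13 $2=1 $3=3 $4=1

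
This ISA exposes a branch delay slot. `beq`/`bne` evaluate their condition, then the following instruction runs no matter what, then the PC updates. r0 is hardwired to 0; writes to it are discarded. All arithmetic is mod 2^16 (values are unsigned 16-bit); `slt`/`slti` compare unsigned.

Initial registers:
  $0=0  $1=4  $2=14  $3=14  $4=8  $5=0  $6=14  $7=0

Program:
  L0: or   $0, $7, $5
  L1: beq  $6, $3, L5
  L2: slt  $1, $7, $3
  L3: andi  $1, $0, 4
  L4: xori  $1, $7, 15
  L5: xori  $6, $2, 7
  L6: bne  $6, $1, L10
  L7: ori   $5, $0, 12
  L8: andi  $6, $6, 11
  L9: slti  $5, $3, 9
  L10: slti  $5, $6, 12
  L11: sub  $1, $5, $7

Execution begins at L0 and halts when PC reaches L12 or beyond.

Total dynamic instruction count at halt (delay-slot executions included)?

  step pc=0: or   $0, $7, $5  regs=(0,4,14,14,8,0,14,0)
  step pc=1: beq  $6, $3, L5  cond=T  regs=(0,4,14,14,8,0,14,0)
  step pc=2: slt  $1, $7, $3  regs=(0,1,14,14,8,0,14,0)
  step pc=5: xori  $6, $2, 7  regs=(0,1,14,14,8,0,9,0)
  step pc=6: bne  $6, $1, L10  cond=T  regs=(0,1,14,14,8,0,9,0)
  step pc=7: ori   $5, $0, 12  regs=(0,1,14,14,8,12,9,0)
  step pc=10: slti  $5, $6, 12  regs=(0,1,14,14,8,1,9,0)
  step pc=11: sub  $1, $5, $7  regs=(0,1,14,14,8,1,9,0)

8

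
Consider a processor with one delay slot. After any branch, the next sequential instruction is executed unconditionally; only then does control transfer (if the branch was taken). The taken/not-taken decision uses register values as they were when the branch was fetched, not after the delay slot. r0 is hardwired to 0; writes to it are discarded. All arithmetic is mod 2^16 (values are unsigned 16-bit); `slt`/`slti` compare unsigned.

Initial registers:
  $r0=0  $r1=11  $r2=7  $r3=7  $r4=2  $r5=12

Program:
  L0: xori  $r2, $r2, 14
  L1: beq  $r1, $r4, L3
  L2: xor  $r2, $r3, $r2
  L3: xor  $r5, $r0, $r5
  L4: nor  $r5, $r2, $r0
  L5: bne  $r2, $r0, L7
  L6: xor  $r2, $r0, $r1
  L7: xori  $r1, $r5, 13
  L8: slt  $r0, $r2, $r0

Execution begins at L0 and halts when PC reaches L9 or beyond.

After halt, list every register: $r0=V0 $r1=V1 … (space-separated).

  step pc=0: xori  $r2, $r2, 14  regs=(0,11,9,7,2,12)
  step pc=1: beq  $r1, $r4, L3  cond=F  regs=(0,11,9,7,2,12)
  step pc=2: xor  $r2, $r3, $r2  regs=(0,11,14,7,2,12)
  step pc=3: xor  $r5, $r0, $r5  regs=(0,11,14,7,2,12)
  step pc=4: nor  $r5, $r2, $r0  regs=(0,11,14,7,2,65521)
  step pc=5: bne  $r2, $r0, L7  cond=T  regs=(0,11,14,7,2,65521)
  step pc=6: xor  $r2, $r0, $r1  regs=(0,11,11,7,2,65521)
  step pc=7: xori  $r1, $r5, 13  regs=(0,65532,11,7,2,65521)
  step pc=8: slt  $r0, $r2, $r0  regs=(0,65532,11,7,2,65521)

$r0=0 $r1=65532 $r2=11 $r3=7 $r4=2 $r5=65521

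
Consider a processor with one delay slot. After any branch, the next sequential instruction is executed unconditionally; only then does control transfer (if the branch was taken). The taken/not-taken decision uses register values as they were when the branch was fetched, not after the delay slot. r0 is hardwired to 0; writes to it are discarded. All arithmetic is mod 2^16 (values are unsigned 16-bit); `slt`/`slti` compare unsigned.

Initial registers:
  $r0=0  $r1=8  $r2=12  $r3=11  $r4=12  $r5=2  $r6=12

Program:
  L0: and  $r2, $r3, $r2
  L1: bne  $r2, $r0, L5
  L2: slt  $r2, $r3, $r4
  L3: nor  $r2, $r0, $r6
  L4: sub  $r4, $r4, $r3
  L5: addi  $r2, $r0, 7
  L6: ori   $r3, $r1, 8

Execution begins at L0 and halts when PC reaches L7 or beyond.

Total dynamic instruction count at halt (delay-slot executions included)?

[0] and  $r2, $r3, $r2  →  {$r0:0, $r1:8, $r2:8, $r3:11, $r4:12, $r5:2, $r6:12}
[1] bne  $r2, $r0, L5  →  {$r0:0, $r1:8, $r2:8, $r3:11, $r4:12, $r5:2, $r6:12}  ⟨branch taken⟩
[2] slt  $r2, $r3, $r4  →  {$r0:0, $r1:8, $r2:1, $r3:11, $r4:12, $r5:2, $r6:12}
[5] addi  $r2, $r0, 7  →  {$r0:0, $r1:8, $r2:7, $r3:11, $r4:12, $r5:2, $r6:12}
[6] ori   $r3, $r1, 8  →  {$r0:0, $r1:8, $r2:7, $r3:8, $r4:12, $r5:2, $r6:12}

5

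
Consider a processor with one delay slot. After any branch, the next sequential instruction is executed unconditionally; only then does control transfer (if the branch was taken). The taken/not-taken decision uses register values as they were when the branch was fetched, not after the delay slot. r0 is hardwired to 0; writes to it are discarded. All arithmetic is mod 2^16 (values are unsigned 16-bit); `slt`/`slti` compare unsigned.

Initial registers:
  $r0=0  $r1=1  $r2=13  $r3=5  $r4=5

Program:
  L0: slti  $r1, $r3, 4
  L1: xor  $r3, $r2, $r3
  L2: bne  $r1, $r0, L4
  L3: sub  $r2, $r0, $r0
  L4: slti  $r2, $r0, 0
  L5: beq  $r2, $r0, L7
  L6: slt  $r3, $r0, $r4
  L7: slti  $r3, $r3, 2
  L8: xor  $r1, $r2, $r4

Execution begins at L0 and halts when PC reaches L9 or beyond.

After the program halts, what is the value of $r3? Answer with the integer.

1

#0 slti  $r1, $r3, 4 ; 0/0/13/5/5
#1 xor  $r3, $r2, $r3 ; 0/0/13/8/5
#2 bne  $r1, $r0, L4 ; 0/0/13/8/5 ; →fallthru
#3 sub  $r2, $r0, $r0 ; 0/0/0/8/5
#4 slti  $r2, $r0, 0 ; 0/0/0/8/5
#5 beq  $r2, $r0, L7 ; 0/0/0/8/5 ; →target
#6 slt  $r3, $r0, $r4 ; 0/0/0/1/5
#7 slti  $r3, $r3, 2 ; 0/0/0/1/5
#8 xor  $r1, $r2, $r4 ; 0/5/0/1/5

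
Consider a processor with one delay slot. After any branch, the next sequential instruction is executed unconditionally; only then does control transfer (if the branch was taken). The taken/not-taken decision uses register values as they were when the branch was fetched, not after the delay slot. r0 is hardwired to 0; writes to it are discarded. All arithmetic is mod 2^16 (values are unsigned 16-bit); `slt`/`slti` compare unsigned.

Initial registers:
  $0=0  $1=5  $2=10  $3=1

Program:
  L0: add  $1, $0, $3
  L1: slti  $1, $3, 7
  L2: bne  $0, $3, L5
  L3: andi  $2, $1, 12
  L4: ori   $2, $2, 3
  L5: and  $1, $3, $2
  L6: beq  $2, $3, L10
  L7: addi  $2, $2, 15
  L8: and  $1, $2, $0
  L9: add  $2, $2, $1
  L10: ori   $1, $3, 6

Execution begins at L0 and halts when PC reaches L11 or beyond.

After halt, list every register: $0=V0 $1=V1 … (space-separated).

$0=0 $1=7 $2=15 $3=1

#0 add  $1, $0, $3 ; 0/1/10/1
#1 slti  $1, $3, 7 ; 0/1/10/1
#2 bne  $0, $3, L5 ; 0/1/10/1 ; →target
#3 andi  $2, $1, 12 ; 0/1/0/1
#5 and  $1, $3, $2 ; 0/0/0/1
#6 beq  $2, $3, L10 ; 0/0/0/1 ; →fallthru
#7 addi  $2, $2, 15 ; 0/0/15/1
#8 and  $1, $2, $0 ; 0/0/15/1
#9 add  $2, $2, $1 ; 0/0/15/1
#10 ori   $1, $3, 6 ; 0/7/15/1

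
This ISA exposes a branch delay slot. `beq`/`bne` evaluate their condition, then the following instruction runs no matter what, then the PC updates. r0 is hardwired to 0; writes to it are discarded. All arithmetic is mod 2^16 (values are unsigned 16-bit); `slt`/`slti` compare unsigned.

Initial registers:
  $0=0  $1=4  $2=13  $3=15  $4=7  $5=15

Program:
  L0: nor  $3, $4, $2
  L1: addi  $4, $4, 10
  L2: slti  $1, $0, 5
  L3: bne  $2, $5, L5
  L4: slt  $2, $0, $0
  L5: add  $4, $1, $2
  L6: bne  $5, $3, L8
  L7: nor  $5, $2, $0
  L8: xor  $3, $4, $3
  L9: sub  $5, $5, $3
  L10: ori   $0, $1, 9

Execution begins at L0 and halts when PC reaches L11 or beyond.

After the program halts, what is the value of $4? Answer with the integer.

1

PC=0  nor  $3, $4, $2        | $0=0 $1=4 $2=13 $3=65520 $4=7 $5=15
PC=1  addi  $4, $4, 10       | $0=0 $1=4 $2=13 $3=65520 $4=17 $5=15
PC=2  slti  $1, $0, 5        | $0=0 $1=1 $2=13 $3=65520 $4=17 $5=15
PC=3  bne  $2, $5, L5        | $0=0 $1=1 $2=13 $3=65520 $4=17 $5=15  [TAKEN]
PC=4  slt  $2, $0, $0        | $0=0 $1=1 $2=0 $3=65520 $4=17 $5=15
PC=5  add  $4, $1, $2        | $0=0 $1=1 $2=0 $3=65520 $4=1 $5=15
PC=6  bne  $5, $3, L8        | $0=0 $1=1 $2=0 $3=65520 $4=1 $5=15  [TAKEN]
PC=7  nor  $5, $2, $0        | $0=0 $1=1 $2=0 $3=65520 $4=1 $5=65535
PC=8  xor  $3, $4, $3        | $0=0 $1=1 $2=0 $3=65521 $4=1 $5=65535
PC=9  sub  $5, $5, $3        | $0=0 $1=1 $2=0 $3=65521 $4=1 $5=14
PC=10 ori   $0, $1, 9        | $0=0 $1=1 $2=0 $3=65521 $4=1 $5=14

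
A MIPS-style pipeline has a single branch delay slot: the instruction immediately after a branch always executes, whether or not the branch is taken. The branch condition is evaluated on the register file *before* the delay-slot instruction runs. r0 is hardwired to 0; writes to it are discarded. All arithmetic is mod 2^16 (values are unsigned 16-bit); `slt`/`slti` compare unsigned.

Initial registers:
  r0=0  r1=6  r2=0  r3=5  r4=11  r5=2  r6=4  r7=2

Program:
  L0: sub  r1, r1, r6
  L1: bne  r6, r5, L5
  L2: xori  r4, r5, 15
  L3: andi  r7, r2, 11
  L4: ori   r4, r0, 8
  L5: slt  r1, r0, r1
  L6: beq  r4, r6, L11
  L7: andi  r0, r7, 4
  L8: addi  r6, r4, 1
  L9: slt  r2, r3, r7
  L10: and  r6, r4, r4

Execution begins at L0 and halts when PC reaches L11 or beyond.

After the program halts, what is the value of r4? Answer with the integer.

13

  step pc=0: sub  r1, r1, r6  regs=(0,2,0,5,11,2,4,2)
  step pc=1: bne  r6, r5, L5  cond=T  regs=(0,2,0,5,11,2,4,2)
  step pc=2: xori  r4, r5, 15  regs=(0,2,0,5,13,2,4,2)
  step pc=5: slt  r1, r0, r1  regs=(0,1,0,5,13,2,4,2)
  step pc=6: beq  r4, r6, L11  cond=F  regs=(0,1,0,5,13,2,4,2)
  step pc=7: andi  r0, r7, 4  regs=(0,1,0,5,13,2,4,2)
  step pc=8: addi  r6, r4, 1  regs=(0,1,0,5,13,2,14,2)
  step pc=9: slt  r2, r3, r7  regs=(0,1,0,5,13,2,14,2)
  step pc=10: and  r6, r4, r4  regs=(0,1,0,5,13,2,13,2)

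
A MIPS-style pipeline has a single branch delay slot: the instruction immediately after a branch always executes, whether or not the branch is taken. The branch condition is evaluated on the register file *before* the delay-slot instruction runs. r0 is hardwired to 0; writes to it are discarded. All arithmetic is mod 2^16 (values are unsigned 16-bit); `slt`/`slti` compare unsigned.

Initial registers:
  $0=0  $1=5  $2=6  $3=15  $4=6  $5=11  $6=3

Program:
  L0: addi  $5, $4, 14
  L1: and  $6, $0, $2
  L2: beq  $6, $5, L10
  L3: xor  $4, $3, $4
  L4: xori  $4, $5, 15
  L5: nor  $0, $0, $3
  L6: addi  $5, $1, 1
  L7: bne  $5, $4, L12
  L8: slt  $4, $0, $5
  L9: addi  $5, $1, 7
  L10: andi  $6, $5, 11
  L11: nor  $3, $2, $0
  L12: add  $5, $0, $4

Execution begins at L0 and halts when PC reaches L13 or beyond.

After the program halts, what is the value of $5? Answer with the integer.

PC=0  addi  $5, $4, 14       | $0=0 $1=5 $2=6 $3=15 $4=6 $5=20 $6=3
PC=1  and  $6, $0, $2        | $0=0 $1=5 $2=6 $3=15 $4=6 $5=20 $6=0
PC=2  beq  $6, $5, L10       | $0=0 $1=5 $2=6 $3=15 $4=6 $5=20 $6=0  [not taken]
PC=3  xor  $4, $3, $4        | $0=0 $1=5 $2=6 $3=15 $4=9 $5=20 $6=0
PC=4  xori  $4, $5, 15       | $0=0 $1=5 $2=6 $3=15 $4=27 $5=20 $6=0
PC=5  nor  $0, $0, $3        | $0=0 $1=5 $2=6 $3=15 $4=27 $5=20 $6=0
PC=6  addi  $5, $1, 1        | $0=0 $1=5 $2=6 $3=15 $4=27 $5=6 $6=0
PC=7  bne  $5, $4, L12       | $0=0 $1=5 $2=6 $3=15 $4=27 $5=6 $6=0  [TAKEN]
PC=8  slt  $4, $0, $5        | $0=0 $1=5 $2=6 $3=15 $4=1 $5=6 $6=0
PC=12 add  $5, $0, $4        | $0=0 $1=5 $2=6 $3=15 $4=1 $5=1 $6=0

1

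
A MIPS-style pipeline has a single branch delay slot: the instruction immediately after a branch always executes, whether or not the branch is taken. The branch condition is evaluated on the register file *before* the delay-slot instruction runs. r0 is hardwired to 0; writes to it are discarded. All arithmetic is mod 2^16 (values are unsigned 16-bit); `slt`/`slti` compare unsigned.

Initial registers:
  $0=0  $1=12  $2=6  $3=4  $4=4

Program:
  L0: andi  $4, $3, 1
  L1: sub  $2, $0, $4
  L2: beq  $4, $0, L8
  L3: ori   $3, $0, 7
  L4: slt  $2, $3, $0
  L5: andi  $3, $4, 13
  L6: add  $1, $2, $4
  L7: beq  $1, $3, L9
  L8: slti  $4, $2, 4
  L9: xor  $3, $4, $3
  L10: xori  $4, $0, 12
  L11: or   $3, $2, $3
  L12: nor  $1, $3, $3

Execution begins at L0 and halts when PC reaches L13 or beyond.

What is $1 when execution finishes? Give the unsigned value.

65529

PC=0  andi  $4, $3, 1        | $0=0 $1=12 $2=6 $3=4 $4=0
PC=1  sub  $2, $0, $4        | $0=0 $1=12 $2=0 $3=4 $4=0
PC=2  beq  $4, $0, L8        | $0=0 $1=12 $2=0 $3=4 $4=0  [TAKEN]
PC=3  ori   $3, $0, 7        | $0=0 $1=12 $2=0 $3=7 $4=0
PC=8  slti  $4, $2, 4        | $0=0 $1=12 $2=0 $3=7 $4=1
PC=9  xor  $3, $4, $3        | $0=0 $1=12 $2=0 $3=6 $4=1
PC=10 xori  $4, $0, 12       | $0=0 $1=12 $2=0 $3=6 $4=12
PC=11 or   $3, $2, $3        | $0=0 $1=12 $2=0 $3=6 $4=12
PC=12 nor  $1, $3, $3        | $0=0 $1=65529 $2=0 $3=6 $4=12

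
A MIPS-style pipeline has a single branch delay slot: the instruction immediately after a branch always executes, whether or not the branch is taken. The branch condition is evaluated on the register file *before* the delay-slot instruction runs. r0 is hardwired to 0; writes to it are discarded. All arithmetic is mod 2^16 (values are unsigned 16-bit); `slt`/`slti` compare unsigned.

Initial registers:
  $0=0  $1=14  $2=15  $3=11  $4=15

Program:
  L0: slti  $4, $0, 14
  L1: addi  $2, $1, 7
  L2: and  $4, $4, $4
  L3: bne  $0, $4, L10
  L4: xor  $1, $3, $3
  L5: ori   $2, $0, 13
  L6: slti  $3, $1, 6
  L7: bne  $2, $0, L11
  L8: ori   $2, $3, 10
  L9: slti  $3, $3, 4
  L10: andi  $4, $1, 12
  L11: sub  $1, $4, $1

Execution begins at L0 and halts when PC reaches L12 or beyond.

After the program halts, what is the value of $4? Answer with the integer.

0

[0] slti  $4, $0, 14  →  {$0:0, $1:14, $2:15, $3:11, $4:1}
[1] addi  $2, $1, 7  →  {$0:0, $1:14, $2:21, $3:11, $4:1}
[2] and  $4, $4, $4  →  {$0:0, $1:14, $2:21, $3:11, $4:1}
[3] bne  $0, $4, L10  →  {$0:0, $1:14, $2:21, $3:11, $4:1}  ⟨branch taken⟩
[4] xor  $1, $3, $3  →  {$0:0, $1:0, $2:21, $3:11, $4:1}
[10] andi  $4, $1, 12  →  {$0:0, $1:0, $2:21, $3:11, $4:0}
[11] sub  $1, $4, $1  →  {$0:0, $1:0, $2:21, $3:11, $4:0}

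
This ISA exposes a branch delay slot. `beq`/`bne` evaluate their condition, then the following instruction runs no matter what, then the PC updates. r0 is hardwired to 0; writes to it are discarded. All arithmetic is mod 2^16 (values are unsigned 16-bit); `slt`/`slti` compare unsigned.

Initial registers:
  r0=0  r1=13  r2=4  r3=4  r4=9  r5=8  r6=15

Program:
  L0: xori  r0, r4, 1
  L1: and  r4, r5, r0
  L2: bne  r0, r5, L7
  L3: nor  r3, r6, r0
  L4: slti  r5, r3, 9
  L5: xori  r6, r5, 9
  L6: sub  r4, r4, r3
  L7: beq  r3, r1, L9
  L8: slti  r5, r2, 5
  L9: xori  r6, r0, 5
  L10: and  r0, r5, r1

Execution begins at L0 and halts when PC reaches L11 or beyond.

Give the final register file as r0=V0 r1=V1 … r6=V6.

[0] xori  r0, r4, 1  →  {r0:0, r1:13, r2:4, r3:4, r4:9, r5:8, r6:15}
[1] and  r4, r5, r0  →  {r0:0, r1:13, r2:4, r3:4, r4:0, r5:8, r6:15}
[2] bne  r0, r5, L7  →  {r0:0, r1:13, r2:4, r3:4, r4:0, r5:8, r6:15}  ⟨branch taken⟩
[3] nor  r3, r6, r0  →  {r0:0, r1:13, r2:4, r3:65520, r4:0, r5:8, r6:15}
[7] beq  r3, r1, L9  →  {r0:0, r1:13, r2:4, r3:65520, r4:0, r5:8, r6:15}  ⟨branch fallthrough⟩
[8] slti  r5, r2, 5  →  {r0:0, r1:13, r2:4, r3:65520, r4:0, r5:1, r6:15}
[9] xori  r6, r0, 5  →  {r0:0, r1:13, r2:4, r3:65520, r4:0, r5:1, r6:5}
[10] and  r0, r5, r1  →  {r0:0, r1:13, r2:4, r3:65520, r4:0, r5:1, r6:5}

r0=0 r1=13 r2=4 r3=65520 r4=0 r5=1 r6=5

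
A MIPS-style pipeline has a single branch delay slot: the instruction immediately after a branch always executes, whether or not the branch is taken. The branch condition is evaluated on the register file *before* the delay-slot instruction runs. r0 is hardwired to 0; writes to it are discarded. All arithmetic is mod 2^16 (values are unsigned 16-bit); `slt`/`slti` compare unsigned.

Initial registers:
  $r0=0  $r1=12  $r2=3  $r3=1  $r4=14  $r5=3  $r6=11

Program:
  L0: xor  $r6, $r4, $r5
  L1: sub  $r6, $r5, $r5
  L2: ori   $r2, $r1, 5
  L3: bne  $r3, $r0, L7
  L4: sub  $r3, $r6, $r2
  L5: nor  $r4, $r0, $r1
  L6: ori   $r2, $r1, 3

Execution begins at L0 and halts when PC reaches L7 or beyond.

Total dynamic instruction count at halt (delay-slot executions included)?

5

  step pc=0: xor  $r6, $r4, $r5  regs=(0,12,3,1,14,3,13)
  step pc=1: sub  $r6, $r5, $r5  regs=(0,12,3,1,14,3,0)
  step pc=2: ori   $r2, $r1, 5  regs=(0,12,13,1,14,3,0)
  step pc=3: bne  $r3, $r0, L7  cond=T  regs=(0,12,13,1,14,3,0)
  step pc=4: sub  $r3, $r6, $r2  regs=(0,12,13,65523,14,3,0)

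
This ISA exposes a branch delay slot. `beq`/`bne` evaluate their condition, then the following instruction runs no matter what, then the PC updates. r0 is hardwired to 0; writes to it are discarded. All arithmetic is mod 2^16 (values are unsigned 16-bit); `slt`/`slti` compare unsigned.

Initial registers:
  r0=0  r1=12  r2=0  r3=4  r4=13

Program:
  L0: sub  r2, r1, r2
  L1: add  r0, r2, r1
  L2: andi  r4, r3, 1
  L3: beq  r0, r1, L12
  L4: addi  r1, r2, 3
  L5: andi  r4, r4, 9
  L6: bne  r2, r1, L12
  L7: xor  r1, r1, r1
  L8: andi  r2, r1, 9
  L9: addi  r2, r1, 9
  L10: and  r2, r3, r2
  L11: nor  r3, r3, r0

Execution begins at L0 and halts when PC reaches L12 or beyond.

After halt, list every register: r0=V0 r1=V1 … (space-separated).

r0=0 r1=0 r2=12 r3=4 r4=0

PC=0  sub  r2, r1, r2        | r0=0 r1=12 r2=12 r3=4 r4=13
PC=1  add  r0, r2, r1        | r0=0 r1=12 r2=12 r3=4 r4=13
PC=2  andi  r4, r3, 1        | r0=0 r1=12 r2=12 r3=4 r4=0
PC=3  beq  r0, r1, L12       | r0=0 r1=12 r2=12 r3=4 r4=0  [not taken]
PC=4  addi  r1, r2, 3        | r0=0 r1=15 r2=12 r3=4 r4=0
PC=5  andi  r4, r4, 9        | r0=0 r1=15 r2=12 r3=4 r4=0
PC=6  bne  r2, r1, L12       | r0=0 r1=15 r2=12 r3=4 r4=0  [TAKEN]
PC=7  xor  r1, r1, r1        | r0=0 r1=0 r2=12 r3=4 r4=0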